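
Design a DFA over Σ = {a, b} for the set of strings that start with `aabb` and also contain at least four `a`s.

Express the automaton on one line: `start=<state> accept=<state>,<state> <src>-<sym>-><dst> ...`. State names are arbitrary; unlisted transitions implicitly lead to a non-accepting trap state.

start=q0 accept=q7 q0-a->q1 q0-b->q2 q1-a->q3 q1-b->q2 q2-a->q2 q2-b->q2 q3-a->q2 q3-b->q4 q4-a->q2 q4-b->q5 q5-a->q6 q5-b->q5 q6-a->q7 q6-b->q6 q7-a->q7 q7-b->q7

Handle the two conditions separately and then intersect. The first has 6 states tracking whether the input so far still matches the prefix `aabb`; the second has 6 states tracking the count of `a`s, saturating at 5. A product state is a pair (one from each), accepting exactly when both do. Equivalent product states are then merged.
An 8-state machine:
        a   b  
>  q0   q1  q2 
   q1   q3  q2 
   q2   q2  q2 
   q3   q2  q4 
   q4   q2  q5 
   q5   q6  q5 
   q6   q7  q6 
 * q7   q7  q7 
(> = start, * = accepting)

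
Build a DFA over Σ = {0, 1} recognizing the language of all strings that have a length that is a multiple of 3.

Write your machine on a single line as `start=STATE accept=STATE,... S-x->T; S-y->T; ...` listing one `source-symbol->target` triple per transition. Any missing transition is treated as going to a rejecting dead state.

Only the length mod 3 matters, so use a 3-cycle: from any state, every input symbol moves to the next state, wrapping C back to A. Mark A accepting.
With 3 states:
       0  1 
>* A   B  B 
   B   C  C 
   C   A  A 
(> = start, * = accepting)

start=A; accept=A; A-0->B; A-1->B; B-0->C; B-1->C; C-0->A; C-1->A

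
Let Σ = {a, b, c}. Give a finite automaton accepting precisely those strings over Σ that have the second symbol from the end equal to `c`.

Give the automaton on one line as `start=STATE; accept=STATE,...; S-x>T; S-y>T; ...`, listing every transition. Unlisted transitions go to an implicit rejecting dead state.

A DFA must remember the last 2 symbols (since which symbol is second-to-last isn't known until the input ends). Use one state per possible window of the last ≤2 symbols; accept from those whose window starts with `c`.
          a    b    c  
>  S0     S1   S2   S3 
   S1     S4   S5   S6 
   S2     S7   S8   S9 
   S3    S10  S11  S12 
   S4     S4   S5   S6 
   S5     S7   S8   S9 
   S6    S10  S11  S12 
   S7     S4   S5   S6 
   S8     S7   S8   S9 
   S9    S10  S11  S12 
 * S10    S4   S5   S6 
 * S11    S7   S8   S9 
 * S12   S10  S11  S12 
(> = start, * = accepting)

start=S0; accept=S10,S11,S12; S0-a>S1; S0-b>S2; S0-c>S3; S1-a>S4; S1-b>S5; S1-c>S6; S2-a>S7; S2-b>S8; S2-c>S9; S3-a>S10; S3-b>S11; S3-c>S12; S4-a>S4; S4-b>S5; S4-c>S6; S5-a>S7; S5-b>S8; S5-c>S9; S6-a>S10; S6-b>S11; S6-c>S12; S7-a>S4; S7-b>S5; S7-c>S6; S8-a>S7; S8-b>S8; S8-c>S9; S9-a>S10; S9-b>S11; S9-c>S12; S10-a>S4; S10-b>S5; S10-c>S6; S11-a>S7; S11-b>S8; S11-c>S9; S12-a>S10; S12-b>S11; S12-c>S12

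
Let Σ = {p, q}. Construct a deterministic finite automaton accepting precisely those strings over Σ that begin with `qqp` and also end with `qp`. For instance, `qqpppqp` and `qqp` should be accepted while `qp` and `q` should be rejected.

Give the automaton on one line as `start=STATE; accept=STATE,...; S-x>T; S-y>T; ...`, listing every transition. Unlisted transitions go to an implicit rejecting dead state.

start=A; accept=G; A-p>B; A-q>C; B-p>B; B-q>D; C-p>E; C-q>F; D-p>E; D-q>D; E-p>B; E-q>D; F-p>G; F-q>D; G-p>H; G-q>I; H-p>H; H-q>I; I-p>G; I-q>I

Run two small machines in parallel and take their product. One (5 states) tracks whether the input so far still matches the prefix `qqp`; the other (3 states) tracks how much of the suffix `qp` has currently been matched. Each combined state is a pair, one component from each; accept when both components accept.
With 9 states:
       p  q 
>  A   B  C 
   B   B  D 
   C   E  F 
   D   E  D 
   E   B  D 
   F   G  D 
 * G   H  I 
   H   H  I 
   I   G  I 
(> = start, * = accepting)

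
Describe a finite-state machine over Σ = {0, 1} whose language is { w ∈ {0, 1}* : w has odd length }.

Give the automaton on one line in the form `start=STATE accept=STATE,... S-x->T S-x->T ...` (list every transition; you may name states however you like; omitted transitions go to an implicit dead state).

Count input length modulo 2: every symbol advances one step around the cycle A → B → A. Accept at B.
With 2 states:
       0  1 
>  A   B  B 
 * B   A  A 
(> = start, * = accepting)

start=A accept=B A-0->B A-1->B B-0->A B-1->A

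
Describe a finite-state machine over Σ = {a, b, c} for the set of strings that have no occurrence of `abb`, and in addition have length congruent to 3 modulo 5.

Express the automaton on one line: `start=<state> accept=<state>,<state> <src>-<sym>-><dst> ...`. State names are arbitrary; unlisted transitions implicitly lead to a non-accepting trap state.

start=q0 accept=q6,q7,q8 q0-a->q1 q0-b->q2 q0-c->q2 q1-a->q3 q1-b->q4 q1-c->q5 q2-a->q3 q2-b->q5 q2-c->q5 q3-a->q6 q3-b->q7 q3-c->q8 q4-a->q6 q4-b->q9 q4-c->q8 q5-a->q6 q5-b->q8 q5-c->q8 q6-a->q10 q6-b->q11 q6-c->q12 q7-a->q10 q7-b->q9 q7-c->q12 q8-a->q10 q8-b->q12 q8-c->q12 q9-a->q9 q9-b->q9 q9-c->q9 q10-a->q13 q10-b->q14 q10-c->q0 q11-a->q13 q11-b->q9 q11-c->q0 q12-a->q13 q12-b->q0 q12-c->q0 q13-a->q1 q13-b->q15 q13-c->q2 q14-a->q1 q14-b->q9 q14-c->q2 q15-a->q3 q15-b->q9 q15-c->q5

Build one automaton per condition and run them in lockstep. The first has 4 states tracking partial matches of the forbidden pattern `abb`; the second has 5 states tracking the input length modulo 5. A product state is a pair (one from each), accepting exactly when both do. After merging equivalent states the machine shrinks.
A 16-state machine:
          a    b    c  
>  q0     q1   q2   q2 
   q1     q3   q4   q5 
   q2     q3   q5   q5 
   q3     q6   q7   q8 
   q4     q6   q9   q8 
   q5     q6   q8   q8 
 * q6    q10  q11  q12 
 * q7    q10   q9  q12 
 * q8    q10  q12  q12 
   q9     q9   q9   q9 
   q10   q13  q14   q0 
   q11   q13   q9   q0 
   q12   q13   q0   q0 
   q13    q1  q15   q2 
   q14    q1   q9   q2 
   q15    q3   q9   q5 
(> = start, * = accepting)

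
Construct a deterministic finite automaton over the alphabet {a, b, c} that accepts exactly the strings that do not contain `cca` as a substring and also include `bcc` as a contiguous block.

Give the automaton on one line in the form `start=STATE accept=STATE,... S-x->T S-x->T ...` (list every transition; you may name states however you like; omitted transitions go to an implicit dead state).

Build one automaton per condition and run them in lockstep. The first has 4 states tracking partial matches of the forbidden pattern `cca`; the second has 4 states tracking whether and how much of `bcc` has been seen. A product state is a pair (one from each), accepting exactly when both do. After merging equivalent states the machine shrinks.
9 states suffice.
        a   b   c  
>  S0   S0  S1  S2 
   S1   S0  S1  S3 
   S2   S0  S1  S4 
   S3   S0  S1  S5 
   S4   S6  S1  S4 
 * S5   S6  S7  S5 
   S6   S6  S6  S6 
 * S7   S7  S7  S8 
 * S8   S7  S7  S5 
(> = start, * = accepting)

start=S0 accept=S5,S7,S8 S0-a->S0 S0-b->S1 S0-c->S2 S1-a->S0 S1-b->S1 S1-c->S3 S2-a->S0 S2-b->S1 S2-c->S4 S3-a->S0 S3-b->S1 S3-c->S5 S4-a->S6 S4-b->S1 S4-c->S4 S5-a->S6 S5-b->S7 S5-c->S5 S6-a->S6 S6-b->S6 S6-c->S6 S7-a->S7 S7-b->S7 S7-c->S8 S8-a->S7 S8-b->S7 S8-c->S5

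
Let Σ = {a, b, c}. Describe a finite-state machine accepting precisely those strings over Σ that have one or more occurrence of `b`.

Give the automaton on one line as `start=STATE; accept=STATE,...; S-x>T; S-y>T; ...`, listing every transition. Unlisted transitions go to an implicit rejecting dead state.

start=s0; accept=s1,s2; s0-a>s0; s0-b>s1; s0-c>s0; s1-a>s1; s1-b>s2; s1-c>s1; s2-a>s2; s2-b>s2; s2-c>s2

Count `b`s, saturating at 2: state s0 means no `b` yet, s1 means one `b` seen, s2 means more than one. Each `b` increments (capped at s2); other symbols loop. Accept from {s1, s2}.
A 3-state machine:
        a   b   c  
>  s0   s0  s1  s0 
 * s1   s1  s2  s1 
 * s2   s2  s2  s2 
(> = start, * = accepting)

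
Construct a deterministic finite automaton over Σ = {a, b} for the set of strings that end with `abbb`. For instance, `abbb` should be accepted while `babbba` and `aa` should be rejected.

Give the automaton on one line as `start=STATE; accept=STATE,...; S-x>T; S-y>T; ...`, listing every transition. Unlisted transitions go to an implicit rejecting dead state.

Let each state record the length of the longest suffix of the input read so far that is also a prefix of `abbb`. q1 means the last symbol is `a`; q2 means the last 2 symbols are `ab`; q3 means the last 3 symbols are `abb`; q4 means the last 4 symbols are `abbb`. Accept only at q4, where the string currently ends in `abbb`.
        a   b  
>  q0   q1  q0 
   q1   q1  q2 
   q2   q1  q3 
   q3   q1  q4 
 * q4   q1  q0 
(> = start, * = accepting)

start=q0; accept=q4; q0-a>q1; q0-b>q0; q1-a>q1; q1-b>q2; q2-a>q1; q2-b>q3; q3-a>q1; q3-b>q4; q4-a>q1; q4-b>q0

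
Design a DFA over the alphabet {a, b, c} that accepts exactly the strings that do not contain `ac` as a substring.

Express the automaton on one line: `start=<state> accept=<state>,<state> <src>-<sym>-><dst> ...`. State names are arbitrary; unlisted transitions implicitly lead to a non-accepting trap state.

Track partial matches of the forbidden pattern `ac`. State s2 is a dead state reached once `ac` has occurred; every other state accepts. s0 means no part of `ac` is currently matched.
3 states suffice.
        a   b   c  
>* s0   s1  s0  s0 
 * s1   s1  s0  s2 
   s2   s2  s2  s2 
(> = start, * = accepting)

start=s0 accept=s0,s1 s0-a->s1 s0-b->s0 s0-c->s0 s1-a->s1 s1-b->s0 s1-c->s2 s2-a->s2 s2-b->s2 s2-c->s2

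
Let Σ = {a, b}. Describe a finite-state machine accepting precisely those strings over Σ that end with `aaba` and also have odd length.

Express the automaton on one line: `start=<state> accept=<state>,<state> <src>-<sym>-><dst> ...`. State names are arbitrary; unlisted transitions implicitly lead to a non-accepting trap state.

Handle the two conditions separately and then intersect. The first has 5 states tracking how much of the suffix `aaba` has currently been matched; the second has 2 states tracking the input length modulo 2. A product state is a pair (one from each), accepting exactly when both do. Minimizing collapses redundant product states.
With 6 states:
        a   b  
>  s0   s1  s1 
   s1   s2  s0 
   s2   s3  s1 
   s3   s2  s4 
   s4   s5  s1 
 * s5   s2  s0 
(> = start, * = accepting)

start=s0 accept=s5 s0-a->s1 s0-b->s1 s1-a->s2 s1-b->s0 s2-a->s3 s2-b->s1 s3-a->s2 s3-b->s4 s4-a->s5 s4-b->s1 s5-a->s2 s5-b->s0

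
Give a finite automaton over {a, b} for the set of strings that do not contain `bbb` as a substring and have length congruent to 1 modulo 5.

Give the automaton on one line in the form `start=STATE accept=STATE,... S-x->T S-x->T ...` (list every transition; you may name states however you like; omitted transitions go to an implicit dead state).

Handle the two conditions separately and then intersect. One (4 states) tracks partial matches of the forbidden pattern `bbb`; the other (5 states) tracks the input length modulo 5. Each combined state is a pair, one component from each; accept when both components accept.
20 states suffice.
          a    b  
>  q0     q1   q2 
 * q1     q3   q4 
 * q2     q3   q5 
   q3     q6   q7 
   q4     q6   q8 
   q5     q6   q9 
   q6    q10  q11 
   q7    q10  q12 
   q8    q10  q13 
   q9    q13  q13 
   q10    q0  q14 
   q11    q0  q15 
   q12    q0  q16 
   q13   q16  q16 
   q14    q1  q17 
   q15    q1  q18 
   q16   q18  q18 
 * q17    q3  q19 
   q18   q19  q19 
   q19    q9   q9 
(> = start, * = accepting)

start=q0 accept=q1,q2,q17 q0-a->q1 q0-b->q2 q1-a->q3 q1-b->q4 q2-a->q3 q2-b->q5 q3-a->q6 q3-b->q7 q4-a->q6 q4-b->q8 q5-a->q6 q5-b->q9 q6-a->q10 q6-b->q11 q7-a->q10 q7-b->q12 q8-a->q10 q8-b->q13 q9-a->q13 q9-b->q13 q10-a->q0 q10-b->q14 q11-a->q0 q11-b->q15 q12-a->q0 q12-b->q16 q13-a->q16 q13-b->q16 q14-a->q1 q14-b->q17 q15-a->q1 q15-b->q18 q16-a->q18 q16-b->q18 q17-a->q3 q17-b->q19 q18-a->q19 q18-b->q19 q19-a->q9 q19-b->q9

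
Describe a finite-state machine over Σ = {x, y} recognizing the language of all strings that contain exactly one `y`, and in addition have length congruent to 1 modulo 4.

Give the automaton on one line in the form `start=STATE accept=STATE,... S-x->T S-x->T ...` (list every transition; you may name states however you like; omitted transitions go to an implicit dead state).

Handle the two conditions separately and then intersect. The first has 3 states tracking the count of `y`s, saturating at 2; the second has 4 states tracking the input length modulo 4. A product state is a pair (one from each), accepting exactly when both do. Minimizing collapses redundant product states.
A 9-state machine:
        x   y  
>  q0   q1  q2 
   q1   q3  q4 
 * q2   q4  q5 
   q3   q6  q7 
   q4   q7  q5 
   q5   q5  q5 
   q6   q0  q8 
   q7   q8  q5 
   q8   q2  q5 
(> = start, * = accepting)

start=q0 accept=q2 q0-x->q1 q0-y->q2 q1-x->q3 q1-y->q4 q2-x->q4 q2-y->q5 q3-x->q6 q3-y->q7 q4-x->q7 q4-y->q5 q5-x->q5 q5-y->q5 q6-x->q0 q6-y->q8 q7-x->q8 q7-y->q5 q8-x->q2 q8-y->q5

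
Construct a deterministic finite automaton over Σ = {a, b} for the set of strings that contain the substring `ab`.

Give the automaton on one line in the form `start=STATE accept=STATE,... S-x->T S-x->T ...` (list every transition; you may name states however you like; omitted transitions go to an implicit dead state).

start=q0 accept=q2 q0-a->q1 q0-b->q0 q1-a->q1 q1-b->q2 q2-a->q2 q2-b->q2

States q0..q1 record the length of the longest prefix of `ab` that matches the current input suffix. Reaching q2 means `ab` has been seen, and we stay there forever. Accept from q2.
        a   b  
>  q0   q1  q0 
   q1   q1  q2 
 * q2   q2  q2 
(> = start, * = accepting)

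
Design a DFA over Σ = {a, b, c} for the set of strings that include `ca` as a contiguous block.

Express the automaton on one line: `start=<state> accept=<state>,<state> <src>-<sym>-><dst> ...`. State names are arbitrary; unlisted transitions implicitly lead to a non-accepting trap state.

start=q0 accept=q2 q0-a->q0 q0-b->q0 q0-c->q1 q1-a->q2 q1-b->q0 q1-c->q1 q2-a->q2 q2-b->q2 q2-c->q2

Track how much of `ca` has been matched so far: state q0 is no progress, q2 is the absorbing accept state reached once `ca` has occurred. Intermediate states record partial matches; on a mismatch, fall back to the longest reusable overlap.
With 3 states:
        a   b   c  
>  q0   q0  q0  q1 
   q1   q2  q0  q1 
 * q2   q2  q2  q2 
(> = start, * = accepting)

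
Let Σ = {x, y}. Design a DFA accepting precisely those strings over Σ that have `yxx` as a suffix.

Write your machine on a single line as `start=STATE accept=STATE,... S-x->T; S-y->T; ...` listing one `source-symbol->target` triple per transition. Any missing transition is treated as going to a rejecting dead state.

Remember how much of `yxx` the current input suffix matches. State q0 means no match yet; q1 means the last symbol is `y`; q2 means the last 2 symbols are `yx`; q3 means the last 3 symbols are `yxx`. Only q3 accepts. On a mismatch, fall back to the longest proper suffix that is still a prefix of `yxx`.
A 4-state machine:
        x   y  
>  q0   q0  q1 
   q1   q2  q1 
   q2   q3  q1 
 * q3   q0  q1 
(> = start, * = accepting)

start=q0; accept=q3; q0-x->q0; q0-y->q1; q1-x->q2; q1-y->q1; q2-x->q3; q2-y->q1; q3-x->q0; q3-y->q1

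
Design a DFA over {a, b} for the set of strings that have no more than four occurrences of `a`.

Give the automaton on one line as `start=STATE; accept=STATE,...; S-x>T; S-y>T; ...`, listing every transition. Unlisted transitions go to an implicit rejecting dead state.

start=q0; accept=q0,q1,q2,q3,q4; q0-a>q1; q0-b>q0; q1-a>q2; q1-b>q1; q2-a>q3; q2-b>q2; q3-a>q4; q3-b>q3; q4-a>q5; q4-b>q4; q5-a>q5; q5-b>q5

Count `a`s, saturating at 5: states q0 through q4 mean 0 through 4 `a`s seen; q5 means more than 4. Each `a` increments (capped at q5); other symbols loop. Accept from {q0, q1, q2, q3, q4}.
A 6-state machine:
        a   b  
>* q0   q1  q0 
 * q1   q2  q1 
 * q2   q3  q2 
 * q3   q4  q3 
 * q4   q5  q4 
   q5   q5  q5 
(> = start, * = accepting)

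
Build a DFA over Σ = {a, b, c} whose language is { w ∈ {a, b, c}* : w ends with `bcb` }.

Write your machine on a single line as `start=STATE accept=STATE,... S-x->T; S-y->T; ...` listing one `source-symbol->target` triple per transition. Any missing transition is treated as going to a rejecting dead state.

Remember how much of `bcb` the current input suffix matches. State S0 means no match yet; S1 means the last symbol is `b`; S2 means the last 2 symbols are `bc`; S3 means the last 3 symbols are `bcb`. Only S3 accepts. On a mismatch, fall back to the longest proper suffix that is still a prefix of `bcb`.
        a   b   c  
>  S0   S0  S1  S0 
   S1   S0  S1  S2 
   S2   S0  S3  S0 
 * S3   S0  S1  S2 
(> = start, * = accepting)

start=S0; accept=S3; S0-a->S0; S0-b->S1; S0-c->S0; S1-a->S0; S1-b->S1; S1-c->S2; S2-a->S0; S2-b->S3; S2-c->S0; S3-a->S0; S3-b->S1; S3-c->S2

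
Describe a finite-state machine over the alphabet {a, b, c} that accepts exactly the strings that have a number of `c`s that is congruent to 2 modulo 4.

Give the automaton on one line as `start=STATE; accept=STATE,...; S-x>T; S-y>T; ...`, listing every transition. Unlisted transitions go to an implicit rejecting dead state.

The only thing that matters is how many `c`s have appeared, reduced mod 4. Use one state per residue: S0 for 0, …, S3 for 3. Reading `c` moves to the next residue; anything else stays put. S2 is accepting.
        a   b   c  
>  S0   S0  S0  S1 
   S1   S1  S1  S2 
 * S2   S2  S2  S3 
   S3   S3  S3  S0 
(> = start, * = accepting)

start=S0; accept=S2; S0-a>S0; S0-b>S0; S0-c>S1; S1-a>S1; S1-b>S1; S1-c>S2; S2-a>S2; S2-b>S2; S2-c>S3; S3-a>S3; S3-b>S3; S3-c>S0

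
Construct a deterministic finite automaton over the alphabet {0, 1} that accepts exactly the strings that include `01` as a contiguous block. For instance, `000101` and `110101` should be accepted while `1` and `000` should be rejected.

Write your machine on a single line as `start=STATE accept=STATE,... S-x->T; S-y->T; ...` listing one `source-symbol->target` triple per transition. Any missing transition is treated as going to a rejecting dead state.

start=s0; accept=s2; s0-0->s1; s0-1->s0; s1-0->s1; s1-1->s2; s2-0->s2; s2-1->s2

States s0..s1 record the length of the longest prefix of `01` that matches the current input suffix. Reaching s2 means `01` has been seen, and we stay there forever. Accept from s2.
A 3-state machine:
        0   1  
>  s0   s1  s0 
   s1   s1  s2 
 * s2   s2  s2 
(> = start, * = accepting)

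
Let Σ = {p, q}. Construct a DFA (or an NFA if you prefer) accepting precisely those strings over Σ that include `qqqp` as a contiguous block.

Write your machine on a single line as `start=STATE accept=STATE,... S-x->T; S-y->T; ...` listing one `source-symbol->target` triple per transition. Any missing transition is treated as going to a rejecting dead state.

start=A; accept=E; A-p->A; A-q->B; B-p->A; B-q->C; C-p->A; C-q->D; D-p->E; D-q->D; E-p->E; E-q->E

States A..D record the length of the longest prefix of `qqqp` that matches the current input suffix. Reaching E means `qqqp` has been seen, and we stay there forever. Accept from E.
5 states suffice.
       p  q 
>  A   A  B 
   B   A  C 
   C   A  D 
   D   E  D 
 * E   E  E 
(> = start, * = accepting)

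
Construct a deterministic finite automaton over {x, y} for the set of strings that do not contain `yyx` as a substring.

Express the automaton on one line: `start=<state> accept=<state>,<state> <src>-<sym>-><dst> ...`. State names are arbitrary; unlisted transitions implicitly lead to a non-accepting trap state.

start=q0 accept=q0,q1,q2 q0-x->q0 q0-y->q1 q1-x->q0 q1-y->q2 q2-x->q3 q2-y->q2 q3-x->q3 q3-y->q3

This is the complement of 'contains `yyx`'. Use the same substring-matching states — q0 through q3 holding how much of `yyx` has just been matched — but flip the accepting set: everything except the trap q3 accepts.
        x   y  
>* q0   q0  q1 
 * q1   q0  q2 
 * q2   q3  q2 
   q3   q3  q3 
(> = start, * = accepting)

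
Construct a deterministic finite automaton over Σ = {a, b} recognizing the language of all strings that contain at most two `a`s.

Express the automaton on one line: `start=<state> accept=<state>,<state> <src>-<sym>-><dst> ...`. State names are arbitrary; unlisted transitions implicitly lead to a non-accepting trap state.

start=q0 accept=q0,q1,q2 q0-a->q1 q0-b->q0 q1-a->q2 q1-b->q1 q2-a->q3 q2-b->q2 q3-a->q3 q3-b->q3

Count `a`s, saturating at 3: states q0 through q2 mean 0 through 2 `a`s seen; q3 means more than 2. Each `a` increments (capped at q3); other symbols loop. Accept from {q0, q1, q2}.
        a   b  
>* q0   q1  q0 
 * q1   q2  q1 
 * q2   q3  q2 
   q3   q3  q3 
(> = start, * = accepting)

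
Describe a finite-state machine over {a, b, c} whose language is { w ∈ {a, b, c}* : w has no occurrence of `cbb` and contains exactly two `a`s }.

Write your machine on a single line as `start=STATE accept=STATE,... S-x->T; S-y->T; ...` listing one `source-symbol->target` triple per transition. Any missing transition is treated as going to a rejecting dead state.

Handle the two conditions separately and then intersect. One (4 states) tracks partial matches of the forbidden pattern `cbb`; the other (4 states) tracks the count of `a`s, saturating at 3. Each combined state is a pair, one component from each; accept when both components accept.
With 16 states:
          a    b    c  
>  q0     q1   q0   q2 
   q1     q3   q1   q4 
   q2     q1   q5   q2 
 * q3     q6   q3   q7 
   q4     q3   q8   q4 
   q5     q1   q9   q2 
   q6     q6   q6  q10 
 * q7     q6  q11   q7 
   q8     q3  q12   q4 
   q9    q12   q9   q9 
   q10    q6  q13  q10 
 * q11    q6  q14   q7 
   q12   q14  q12  q12 
   q13    q6  q15  q10 
   q14   q15  q14  q14 
   q15   q15  q15  q15 
(> = start, * = accepting)

start=q0; accept=q3,q7,q11; q0-a->q1; q0-b->q0; q0-c->q2; q1-a->q3; q1-b->q1; q1-c->q4; q2-a->q1; q2-b->q5; q2-c->q2; q3-a->q6; q3-b->q3; q3-c->q7; q4-a->q3; q4-b->q8; q4-c->q4; q5-a->q1; q5-b->q9; q5-c->q2; q6-a->q6; q6-b->q6; q6-c->q10; q7-a->q6; q7-b->q11; q7-c->q7; q8-a->q3; q8-b->q12; q8-c->q4; q9-a->q12; q9-b->q9; q9-c->q9; q10-a->q6; q10-b->q13; q10-c->q10; q11-a->q6; q11-b->q14; q11-c->q7; q12-a->q14; q12-b->q12; q12-c->q12; q13-a->q6; q13-b->q15; q13-c->q10; q14-a->q15; q14-b->q14; q14-c->q14; q15-a->q15; q15-b->q15; q15-c->q15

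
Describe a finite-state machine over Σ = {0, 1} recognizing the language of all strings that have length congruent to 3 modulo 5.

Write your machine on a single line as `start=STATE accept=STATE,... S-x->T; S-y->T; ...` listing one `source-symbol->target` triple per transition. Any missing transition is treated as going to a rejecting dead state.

start=A; accept=D; A-0->B; A-1->B; B-0->C; B-1->C; C-0->D; C-1->D; D-0->E; D-1->E; E-0->A; E-1->A

Only the length mod 5 matters, so use a 5-cycle: from any state, every input symbol moves to the next state, wrapping E back to A. Mark D accepting.
5 states suffice.
       0  1 
>  A   B  B 
   B   C  C 
   C   D  D 
 * D   E  E 
   E   A  A 
(> = start, * = accepting)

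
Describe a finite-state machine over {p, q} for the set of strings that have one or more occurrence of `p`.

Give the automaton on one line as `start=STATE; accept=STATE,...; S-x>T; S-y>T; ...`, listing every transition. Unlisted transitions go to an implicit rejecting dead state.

Count `p`s, saturating at 2: state s0 means no `p` yet, s1 means one `p` seen, s2 means more than one. Each `p` increments (capped at s2); other symbols loop. Accept from {s1, s2}.
A 3-state machine:
        p   q  
>  s0   s1  s0 
 * s1   s2  s1 
 * s2   s2  s2 
(> = start, * = accepting)

start=s0; accept=s1,s2; s0-p>s1; s0-q>s0; s1-p>s2; s1-q>s1; s2-p>s2; s2-q>s2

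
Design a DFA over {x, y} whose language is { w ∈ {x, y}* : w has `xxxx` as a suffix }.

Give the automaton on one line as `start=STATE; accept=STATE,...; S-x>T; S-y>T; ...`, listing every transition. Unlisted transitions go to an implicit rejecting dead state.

Remember how much of `xxxx` the current input suffix matches. State q0 means no match yet; q1 means the last symbol is `x`; q2 means the last 2 symbols are `xx`; q3 means the last 3 symbols are `xxx`; q4 means the last 4 symbols are `xxxx`. Only q4 accepts. On a mismatch, fall back to the longest proper suffix that is still a prefix of `xxxx`.
5 states suffice.
        x   y  
>  q0   q1  q0 
   q1   q2  q0 
   q2   q3  q0 
   q3   q4  q0 
 * q4   q4  q0 
(> = start, * = accepting)

start=q0; accept=q4; q0-x>q1; q0-y>q0; q1-x>q2; q1-y>q0; q2-x>q3; q2-y>q0; q3-x>q4; q3-y>q0; q4-x>q4; q4-y>q0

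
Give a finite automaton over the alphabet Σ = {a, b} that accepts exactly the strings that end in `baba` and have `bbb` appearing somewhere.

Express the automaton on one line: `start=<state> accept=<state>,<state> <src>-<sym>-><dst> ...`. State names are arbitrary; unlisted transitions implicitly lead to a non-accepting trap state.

Build one automaton per condition and run them in lockstep. One (5 states) tracks how much of the suffix `baba` has currently been matched; the other (4 states) tracks whether and how much of `bbb` has been seen. Each combined state is a pair, one component from each; accept when both components accept. Equivalent product states are then merged.
        a   b  
>  q0   q0  q1 
   q1   q0  q2 
   q2   q0  q3 
   q3   q4  q3 
   q4   q5  q6 
   q5   q5  q3 
   q6   q7  q3 
 * q7   q5  q6 
(> = start, * = accepting)

start=q0 accept=q7 q0-a->q0 q0-b->q1 q1-a->q0 q1-b->q2 q2-a->q0 q2-b->q3 q3-a->q4 q3-b->q3 q4-a->q5 q4-b->q6 q5-a->q5 q5-b->q3 q6-a->q7 q6-b->q3 q7-a->q5 q7-b->q6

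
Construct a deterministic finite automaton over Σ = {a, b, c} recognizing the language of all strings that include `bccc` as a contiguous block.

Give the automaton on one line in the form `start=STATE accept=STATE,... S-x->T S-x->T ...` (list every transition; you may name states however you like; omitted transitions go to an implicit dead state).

start=q0 accept=q4 q0-a->q0 q0-b->q1 q0-c->q0 q1-a->q0 q1-b->q1 q1-c->q2 q2-a->q0 q2-b->q1 q2-c->q3 q3-a->q0 q3-b->q1 q3-c->q4 q4-a->q4 q4-b->q4 q4-c->q4

States q0..q3 record the length of the longest prefix of `bccc` that matches the current input suffix. Reaching q4 means `bccc` has been seen, and we stay there forever. Accept from q4.
        a   b   c  
>  q0   q0  q1  q0 
   q1   q0  q1  q2 
   q2   q0  q1  q3 
   q3   q0  q1  q4 
 * q4   q4  q4  q4 
(> = start, * = accepting)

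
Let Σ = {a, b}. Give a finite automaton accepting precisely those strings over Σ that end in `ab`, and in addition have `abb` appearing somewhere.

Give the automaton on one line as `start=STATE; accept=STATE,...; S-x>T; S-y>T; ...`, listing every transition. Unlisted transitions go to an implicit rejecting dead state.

start=q0; accept=q5; q0-a>q1; q0-b>q0; q1-a>q1; q1-b>q2; q2-a>q1; q2-b>q3; q3-a>q4; q3-b>q3; q4-a>q4; q4-b>q5; q5-a>q4; q5-b>q3

Handle the two conditions separately and then intersect. The first has 3 states tracking how much of the suffix `ab` has currently been matched; the second has 4 states tracking whether and how much of `abb` has been seen. A product state is a pair (one from each), accepting exactly when both do.
        a   b  
>  q0   q1  q0 
   q1   q1  q2 
   q2   q1  q3 
   q3   q4  q3 
   q4   q4  q5 
 * q5   q4  q3 
(> = start, * = accepting)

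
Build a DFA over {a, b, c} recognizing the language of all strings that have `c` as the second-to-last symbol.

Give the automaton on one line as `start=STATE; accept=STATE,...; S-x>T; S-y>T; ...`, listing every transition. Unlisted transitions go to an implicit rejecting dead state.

Because acceptance depends on a position counted from the end, the machine has to buffer the most recent 2 symbols. Make each state the string of the last up-to-2 symbols read; on input `x` shift the window left and append `x`. Accept when the buffered window has length 2 and begins with `c`.
A 13-state machine:
          a    b    c  
>  q0     q1   q2   q3 
   q1     q4   q5   q6 
   q2     q7   q8   q9 
   q3    q10  q11  q12 
   q4     q4   q5   q6 
   q5     q7   q8   q9 
   q6    q10  q11  q12 
   q7     q4   q5   q6 
   q8     q7   q8   q9 
   q9    q10  q11  q12 
 * q10    q4   q5   q6 
 * q11    q7   q8   q9 
 * q12   q10  q11  q12 
(> = start, * = accepting)

start=q0; accept=q10,q11,q12; q0-a>q1; q0-b>q2; q0-c>q3; q1-a>q4; q1-b>q5; q1-c>q6; q2-a>q7; q2-b>q8; q2-c>q9; q3-a>q10; q3-b>q11; q3-c>q12; q4-a>q4; q4-b>q5; q4-c>q6; q5-a>q7; q5-b>q8; q5-c>q9; q6-a>q10; q6-b>q11; q6-c>q12; q7-a>q4; q7-b>q5; q7-c>q6; q8-a>q7; q8-b>q8; q8-c>q9; q9-a>q10; q9-b>q11; q9-c>q12; q10-a>q4; q10-b>q5; q10-c>q6; q11-a>q7; q11-b>q8; q11-c>q9; q12-a>q10; q12-b>q11; q12-c>q12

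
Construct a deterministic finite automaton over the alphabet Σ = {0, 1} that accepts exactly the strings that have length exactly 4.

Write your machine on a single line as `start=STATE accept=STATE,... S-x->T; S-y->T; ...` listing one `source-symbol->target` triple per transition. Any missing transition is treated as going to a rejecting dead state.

start=q0; accept=q4; q0-0->q1; q0-1->q1; q1-0->q2; q1-1->q2; q2-0->q3; q2-1->q3; q3-0->q4; q3-1->q4; q4-0->q5; q4-1->q5; q5-0->q5; q5-1->q5

We only need to distinguish lengths 0, 1, …, 4, and '>4'. Chain q0 → q1 → q2 → q3 → q4 → q5 on every symbol, with q5 looping. Accepting states: {q4}.
        0   1  
>  q0   q1  q1 
   q1   q2  q2 
   q2   q3  q3 
   q3   q4  q4 
 * q4   q5  q5 
   q5   q5  q5 
(> = start, * = accepting)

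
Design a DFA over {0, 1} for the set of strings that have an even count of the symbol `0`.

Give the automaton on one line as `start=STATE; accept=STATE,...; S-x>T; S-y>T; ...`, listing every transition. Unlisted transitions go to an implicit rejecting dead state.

start=q0; accept=q0; q0-0>q1; q0-1>q0; q1-0>q0; q1-1>q1

The only thing that matters is how many `0`s have appeared, reduced mod 2. Use one state per residue: q0 for 0, …, q1 for 1. Reading `0` moves to the next residue; anything else stays put. q0 is accepting.
        0   1  
>* q0   q1  q0 
   q1   q0  q1 
(> = start, * = accepting)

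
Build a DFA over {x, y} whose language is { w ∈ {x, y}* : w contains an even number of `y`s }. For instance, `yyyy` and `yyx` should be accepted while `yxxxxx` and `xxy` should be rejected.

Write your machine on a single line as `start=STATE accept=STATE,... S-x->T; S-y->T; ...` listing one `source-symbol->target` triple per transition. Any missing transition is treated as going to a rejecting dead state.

start=S0; accept=S0; S0-x->S0; S0-y->S1; S1-x->S1; S1-y->S0

Keep the running count of `y`s modulo 2: each `y` advances along the cycle S0 → S1 → S0 while other symbols loop. Accept at S0.
With 2 states:
        x   y  
>* S0   S0  S1 
   S1   S1  S0 
(> = start, * = accepting)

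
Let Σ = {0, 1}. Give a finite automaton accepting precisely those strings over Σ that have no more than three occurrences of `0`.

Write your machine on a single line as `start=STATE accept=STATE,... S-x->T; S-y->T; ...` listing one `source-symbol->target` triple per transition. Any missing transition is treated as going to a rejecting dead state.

Count `0`s, saturating at 4: states q0 through q3 mean 0 through 3 `0`s seen; q4 means more than 3. Each `0` increments (capped at q4); other symbols loop. Accept from {q0, q1, q2, q3}.
5 states suffice.
        0   1  
>* q0   q1  q0 
 * q1   q2  q1 
 * q2   q3  q2 
 * q3   q4  q3 
   q4   q4  q4 
(> = start, * = accepting)

start=q0; accept=q0,q1,q2,q3; q0-0->q1; q0-1->q0; q1-0->q2; q1-1->q1; q2-0->q3; q2-1->q2; q3-0->q4; q3-1->q3; q4-0->q4; q4-1->q4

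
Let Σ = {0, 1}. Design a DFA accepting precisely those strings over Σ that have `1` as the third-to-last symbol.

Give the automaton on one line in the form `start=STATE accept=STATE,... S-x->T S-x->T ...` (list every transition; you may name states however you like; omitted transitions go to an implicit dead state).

A DFA must remember the last 3 symbols (since which symbol is third-to-last isn't known until the input ends). Use one state per possible window of the last ≤3 symbols; accept from those whose window starts with `1`.
A 15-state machine:
       0  1 
>  A   B  C 
   B   D  E 
   C   F  G 
   D   H  I 
   E   J  K 
   F   L  M 
   G   N  O 
   H   H  I 
   I   J  K 
   J   L  M 
   K   N  O 
 * L   H  I 
 * M   J  K 
 * N   L  M 
 * O   N  O 
(> = start, * = accepting)

start=A accept=L,M,N,O A-0->B A-1->C B-0->D B-1->E C-0->F C-1->G D-0->H D-1->I E-0->J E-1->K F-0->L F-1->M G-0->N G-1->O H-0->H H-1->I I-0->J I-1->K J-0->L J-1->M K-0->N K-1->O L-0->H L-1->I M-0->J M-1->K N-0->L N-1->M O-0->N O-1->O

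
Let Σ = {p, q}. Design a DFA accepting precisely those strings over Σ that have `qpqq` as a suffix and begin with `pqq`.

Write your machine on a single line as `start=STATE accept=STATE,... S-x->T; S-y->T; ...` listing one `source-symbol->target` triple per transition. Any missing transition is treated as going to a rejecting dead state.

Run two small machines in parallel and take their product. One (5 states) tracks how much of the suffix `qpqq` has currently been matched; the other (5 states) tracks whether the input so far still matches the prefix `pqq`. Each combined state is a pair, one component from each; accept when both components accept. Minimizing collapses redundant product states.
        p   q  
>  s0   s1  s2 
   s1   s2  s3 
   s2   s2  s2 
   s3   s2  s4 
   s4   s5  s4 
   s5   s6  s7 
   s6   s6  s4 
   s7   s5  s8 
 * s8   s5  s4 
(> = start, * = accepting)

start=s0; accept=s8; s0-p->s1; s0-q->s2; s1-p->s2; s1-q->s3; s2-p->s2; s2-q->s2; s3-p->s2; s3-q->s4; s4-p->s5; s4-q->s4; s5-p->s6; s5-q->s7; s6-p->s6; s6-q->s4; s7-p->s5; s7-q->s8; s8-p->s5; s8-q->s4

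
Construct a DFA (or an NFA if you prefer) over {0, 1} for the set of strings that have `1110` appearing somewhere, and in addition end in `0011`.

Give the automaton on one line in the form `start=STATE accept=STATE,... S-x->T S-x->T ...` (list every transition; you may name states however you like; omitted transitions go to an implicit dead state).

Run two small machines in parallel and take their product. The first has 5 states tracking whether and how much of `1110` has been seen; the second has 5 states tracking how much of the suffix `0011` has currently been matched. A product state is a pair (one from each), accepting exactly when both do. Minimizing collapses redundant product states.
        0   1  
>  s0   s0  s1 
   s1   s0  s2 
   s2   s0  s3 
   s3   s4  s3 
   s4   s5  s3 
   s5   s5  s6 
   s6   s4  s7 
 * s7   s4  s3 
(> = start, * = accepting)

start=s0 accept=s7 s0-0->s0 s0-1->s1 s1-0->s0 s1-1->s2 s2-0->s0 s2-1->s3 s3-0->s4 s3-1->s3 s4-0->s5 s4-1->s3 s5-0->s5 s5-1->s6 s6-0->s4 s6-1->s7 s7-0->s4 s7-1->s3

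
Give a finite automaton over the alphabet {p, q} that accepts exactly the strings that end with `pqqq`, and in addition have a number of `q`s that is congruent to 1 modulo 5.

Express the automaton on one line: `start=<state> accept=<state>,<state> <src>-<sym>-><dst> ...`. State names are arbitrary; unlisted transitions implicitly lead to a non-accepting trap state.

Run two small machines in parallel and take their product. One (5 states) tracks how much of the suffix `pqqq` has currently been matched; the other (5 states) tracks the count of `q`s modulo 5. Each combined state is a pair, one component from each; accept when both components accept. Minimizing collapses redundant product states.
A 9-state machine:
       p  q 
>  A   A  B 
   B   B  C 
   C   C  D 
   D   E  F 
   E   E  G 
   F   F  A 
   G   F  H 
   H   A  I 
 * I   B  C 
(> = start, * = accepting)

start=A accept=I A-p->A A-q->B B-p->B B-q->C C-p->C C-q->D D-p->E D-q->F E-p->E E-q->G F-p->F F-q->A G-p->F G-q->H H-p->A H-q->I I-p->B I-q->C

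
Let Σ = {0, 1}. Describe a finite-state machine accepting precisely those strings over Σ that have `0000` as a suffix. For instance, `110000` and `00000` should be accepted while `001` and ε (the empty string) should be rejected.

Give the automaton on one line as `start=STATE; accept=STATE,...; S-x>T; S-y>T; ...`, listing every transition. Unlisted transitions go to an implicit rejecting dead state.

Remember how much of `0000` the current input suffix matches. State q0 means no match yet; q1 means the last symbol is `0`; q2 means the last 2 symbols are `00`; q3 means the last 3 symbols are `000`; q4 means the last 4 symbols are `0000`. Only q4 accepts. On a mismatch, fall back to the longest proper suffix that is still a prefix of `0000`.
With 5 states:
        0   1  
>  q0   q1  q0 
   q1   q2  q0 
   q2   q3  q0 
   q3   q4  q0 
 * q4   q4  q0 
(> = start, * = accepting)

start=q0; accept=q4; q0-0>q1; q0-1>q0; q1-0>q2; q1-1>q0; q2-0>q3; q2-1>q0; q3-0>q4; q3-1>q0; q4-0>q4; q4-1>q0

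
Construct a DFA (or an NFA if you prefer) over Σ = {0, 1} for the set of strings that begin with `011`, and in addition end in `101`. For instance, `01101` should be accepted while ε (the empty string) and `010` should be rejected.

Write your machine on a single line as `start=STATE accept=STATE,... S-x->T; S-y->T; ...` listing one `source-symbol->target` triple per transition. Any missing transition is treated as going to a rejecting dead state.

start=S0; accept=S7; S0-0->S1; S0-1->S2; S1-0->S2; S1-1->S3; S2-0->S2; S2-1->S2; S3-0->S2; S3-1->S4; S4-0->S5; S4-1->S4; S5-0->S6; S5-1->S7; S6-0->S6; S6-1->S4; S7-0->S5; S7-1->S4

Run two small machines in parallel and take their product. One (5 states) tracks whether the input so far still matches the prefix `011`; the other (4 states) tracks how much of the suffix `101` has currently been matched. Each combined state is a pair, one component from each; accept when both components accept. After merging equivalent states the machine shrinks.
With 8 states:
        0   1  
>  S0   S1  S2 
   S1   S2  S3 
   S2   S2  S2 
   S3   S2  S4 
   S4   S5  S4 
   S5   S6  S7 
   S6   S6  S4 
 * S7   S5  S4 
(> = start, * = accepting)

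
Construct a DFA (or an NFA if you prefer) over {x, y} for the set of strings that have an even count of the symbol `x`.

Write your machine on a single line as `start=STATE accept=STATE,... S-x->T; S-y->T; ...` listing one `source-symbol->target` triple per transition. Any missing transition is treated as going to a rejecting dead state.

Keep the running count of `x`s modulo 2: each `x` advances along the cycle s0 → s1 → s0 while other symbols loop. Accept at s0.
With 2 states:
        x   y  
>* s0   s1  s0 
   s1   s0  s1 
(> = start, * = accepting)

start=s0; accept=s0; s0-x->s1; s0-y->s0; s1-x->s0; s1-y->s1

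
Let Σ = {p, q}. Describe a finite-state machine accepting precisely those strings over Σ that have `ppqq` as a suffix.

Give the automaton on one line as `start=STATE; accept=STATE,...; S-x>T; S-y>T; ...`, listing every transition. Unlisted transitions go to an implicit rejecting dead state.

Let each state record the length of the longest suffix of the input read so far that is also a prefix of `ppqq`. S1 means the last symbol is `p`; S2 means the last 2 symbols are `pp`; S3 means the last 3 symbols are `ppq`; S4 means the last 4 symbols are `ppqq`. Accept only at S4, where the string currently ends in `ppqq`.
        p   q  
>  S0   S1  S0 
   S1   S2  S0 
   S2   S2  S3 
   S3   S1  S4 
 * S4   S1  S0 
(> = start, * = accepting)

start=S0; accept=S4; S0-p>S1; S0-q>S0; S1-p>S2; S1-q>S0; S2-p>S2; S2-q>S3; S3-p>S1; S3-q>S4; S4-p>S1; S4-q>S0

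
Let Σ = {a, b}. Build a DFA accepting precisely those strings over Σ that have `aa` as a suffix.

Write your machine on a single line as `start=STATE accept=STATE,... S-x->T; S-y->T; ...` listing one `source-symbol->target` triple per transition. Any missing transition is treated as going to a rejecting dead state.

Remember how much of `aa` the current input suffix matches. State q0 means no match yet; q1 means the last symbol is `a`; q2 means the last 2 symbols are `aa`. Only q2 accepts. On a mismatch, fall back to the longest proper suffix that is still a prefix of `aa`.
3 states suffice.
        a   b  
>  q0   q1  q0 
   q1   q2  q0 
 * q2   q2  q0 
(> = start, * = accepting)

start=q0; accept=q2; q0-a->q1; q0-b->q0; q1-a->q2; q1-b->q0; q2-a->q2; q2-b->q0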